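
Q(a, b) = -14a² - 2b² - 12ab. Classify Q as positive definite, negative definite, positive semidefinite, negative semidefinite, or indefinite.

indefinite

The symmetric matrix of Q is [[-14, -6], [-6, -2]].
For the 2×2 matrix [[-14, -6], [-6, -2]]: det = -14·-2 − (-6)² = -8, trace = -16.
det < 0 so the eigenvalues have opposite signs; the form is indefinite.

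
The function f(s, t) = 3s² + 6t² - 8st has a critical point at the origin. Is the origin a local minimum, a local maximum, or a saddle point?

local minimum

The Hessian at the origin is H = [[6, -8], [-8, 12]].
det H = 6·12 − (-8)² = 8 > 0 and H[1,1] = 6 > 0, so H is positive definite.
Therefore the origin is a local minimum.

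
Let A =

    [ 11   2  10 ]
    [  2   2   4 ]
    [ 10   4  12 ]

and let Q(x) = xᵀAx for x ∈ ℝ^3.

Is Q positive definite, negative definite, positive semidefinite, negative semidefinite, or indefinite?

positive semidefinite

Applying the same elementary operations to the rows and columns of A produces a congruent diagonal matrix with entries 11, 18/11, 0.
So there are 2 positive, 1 zero pivots.
Hence Q is positive semidefinite.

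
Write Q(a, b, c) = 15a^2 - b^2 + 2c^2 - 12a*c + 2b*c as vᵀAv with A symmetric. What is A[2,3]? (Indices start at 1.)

The coefficient of b·c in Q is 2. For a symmetric A this equals A[2,3] + A[3,2] = 2·A[2,3].
So A[2,3] = 2/2 = 1.

1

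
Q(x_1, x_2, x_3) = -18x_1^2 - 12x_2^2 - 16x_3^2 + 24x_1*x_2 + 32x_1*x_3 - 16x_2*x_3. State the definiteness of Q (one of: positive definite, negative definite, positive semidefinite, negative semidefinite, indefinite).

negative semidefinite

The symmetric matrix is A = [[-18, 12, 16], [12, -12, -8], [16, -8, -16]].
Row-reducing A symmetrically gives the diagonal entries -18, -4, 0.
That gives 2 negative, 1 zero pivots.
Hence Q is negative semidefinite.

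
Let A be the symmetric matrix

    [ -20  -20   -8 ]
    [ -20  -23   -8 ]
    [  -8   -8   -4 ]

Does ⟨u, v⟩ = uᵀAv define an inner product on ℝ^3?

An LDLᵀ factorisation of A has diagonal entries -20, -3, -4/5.
Counting signs: 3 negative.
Hence Q is negative definite.
⟨·,·⟩ is an inner product exactly when A is positive definite.

no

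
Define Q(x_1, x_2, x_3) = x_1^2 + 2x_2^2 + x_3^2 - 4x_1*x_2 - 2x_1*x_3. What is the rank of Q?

The associated matrix is A = [[1, -2, -1], [-2, 2, 0], [-1, 0, 1]].
An LDLᵀ factorisation of A has diagonal entries 1, -2, 2.
That gives 2 positive, 1 negative pivots.
The rank is the number of nonzero pivots: 3.

3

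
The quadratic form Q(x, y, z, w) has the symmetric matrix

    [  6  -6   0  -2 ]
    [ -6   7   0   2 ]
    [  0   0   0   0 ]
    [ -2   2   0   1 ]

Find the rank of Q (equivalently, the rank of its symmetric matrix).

Symmetric row and column elimination reduces A to a congruent diagonal form with pivots 6, 1, 0, 1/3.
That gives 3 positive, 1 zero pivots.
The rank is the number of nonzero pivots: 3.

3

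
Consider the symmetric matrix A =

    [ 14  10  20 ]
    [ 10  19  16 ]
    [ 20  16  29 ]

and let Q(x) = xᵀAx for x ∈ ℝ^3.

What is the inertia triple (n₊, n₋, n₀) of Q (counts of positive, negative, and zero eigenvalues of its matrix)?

Row-reducing A symmetrically gives the diagonal entries 14, 83/7, 15/83.
So there are 3 positive pivots.

(3, 0, 0)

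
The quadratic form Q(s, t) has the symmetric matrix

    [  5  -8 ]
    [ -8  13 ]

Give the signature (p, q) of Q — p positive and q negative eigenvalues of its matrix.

Row-reducing A symmetrically gives the diagonal entries 5, 1/5.
So there are 2 positive pivots.

(2, 0)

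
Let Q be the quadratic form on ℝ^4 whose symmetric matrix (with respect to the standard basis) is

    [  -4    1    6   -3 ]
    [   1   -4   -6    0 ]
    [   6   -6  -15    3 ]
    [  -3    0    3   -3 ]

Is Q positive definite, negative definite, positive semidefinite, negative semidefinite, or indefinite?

negative semidefinite

Row-reducing A symmetrically gives the diagonal entries -4, -15/4, -3/5, 0.
Counting signs: 3 negative, 1 zero.
Hence Q is negative semidefinite.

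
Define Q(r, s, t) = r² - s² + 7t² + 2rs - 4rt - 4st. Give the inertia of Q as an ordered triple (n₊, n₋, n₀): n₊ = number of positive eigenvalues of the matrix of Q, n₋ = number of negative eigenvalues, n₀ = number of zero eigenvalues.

(2, 1, 0)

The associated matrix is A = [[1, 1, -2], [1, -1, -2], [-2, -2, 7]].
Symmetric row and column elimination reduces A to a congruent diagonal form with pivots 1, -2, 3.
So there are 2 positive, 1 negative pivots.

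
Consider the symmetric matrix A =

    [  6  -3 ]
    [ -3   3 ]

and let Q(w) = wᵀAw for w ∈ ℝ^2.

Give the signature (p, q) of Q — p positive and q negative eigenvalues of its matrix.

(2, 0)

Applying the same elementary operations to the rows and columns of A produces a congruent diagonal matrix with entries 6, 3/2.
So there are 2 positive pivots.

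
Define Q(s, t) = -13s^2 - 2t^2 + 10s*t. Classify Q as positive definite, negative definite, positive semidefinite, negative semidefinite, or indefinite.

The associated matrix is A = [[-13, 5], [5, -2]].
Symmetric row and column elimination reduces A to a congruent diagonal form with pivots -13, -1/13.
Counting signs: 2 negative.
Hence Q is negative definite.

negative definite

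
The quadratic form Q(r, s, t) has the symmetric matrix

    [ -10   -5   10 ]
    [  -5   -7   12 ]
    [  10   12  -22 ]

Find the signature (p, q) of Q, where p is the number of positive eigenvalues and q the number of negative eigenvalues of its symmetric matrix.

(0, 3)

Congruent diagonalization of A (simultaneous row and column reduction) yields pivots -10, -9/2, -10/9.
So there are 3 negative pivots.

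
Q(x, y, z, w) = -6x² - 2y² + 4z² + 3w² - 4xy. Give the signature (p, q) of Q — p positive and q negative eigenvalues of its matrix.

The symmetric matrix is A = [[-6, -2, 0, 0], [-2, -2, 0, 0], [0, 0, 4, 0], [0, 0, 0, 3]].
Symmetric row and column elimination reduces A to a congruent diagonal form with pivots -6, -4/3, 4, 3.
Counting signs: 2 positive, 2 negative.

(2, 2)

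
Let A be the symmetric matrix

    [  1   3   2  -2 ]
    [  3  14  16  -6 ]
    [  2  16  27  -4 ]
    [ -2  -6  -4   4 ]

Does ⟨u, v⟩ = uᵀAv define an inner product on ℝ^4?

Symmetric row and column elimination reduces A to a congruent diagonal form with pivots 1, 5, 3, 0.
That gives 3 positive, 1 zero pivots.
Hence Q is positive semidefinite.
⟨·,·⟩ is an inner product exactly when A is positive definite.

no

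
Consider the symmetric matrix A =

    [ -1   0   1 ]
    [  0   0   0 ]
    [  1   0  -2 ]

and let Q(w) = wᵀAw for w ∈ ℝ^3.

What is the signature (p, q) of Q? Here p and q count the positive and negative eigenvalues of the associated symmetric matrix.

(0, 2)

Symmetric row and column elimination reduces A to a congruent diagonal form with pivots -1, 0, -1.
So there are 2 negative, 1 zero pivots.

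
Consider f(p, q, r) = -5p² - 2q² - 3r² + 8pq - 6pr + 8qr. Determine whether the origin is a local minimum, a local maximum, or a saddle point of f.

The Hessian at the origin is H = [[-10, 8, -6], [8, -4, 8], [-6, 8, -6]].
Congruent diagonalization of H (simultaneous row and column reduction) yields pivots -10, 12/5, -20/3.
That gives 1 positive, 2 negative pivots.
H is indefinite, so the origin is a saddle point.

saddle point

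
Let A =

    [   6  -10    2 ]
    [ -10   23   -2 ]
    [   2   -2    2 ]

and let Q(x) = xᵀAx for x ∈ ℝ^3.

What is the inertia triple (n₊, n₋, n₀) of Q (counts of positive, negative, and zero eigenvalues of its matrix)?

(3, 0, 0)

Applying the same elementary operations to the rows and columns of A produces a congruent diagonal matrix with entries 6, 19/3, 20/19.
That gives 3 positive pivots.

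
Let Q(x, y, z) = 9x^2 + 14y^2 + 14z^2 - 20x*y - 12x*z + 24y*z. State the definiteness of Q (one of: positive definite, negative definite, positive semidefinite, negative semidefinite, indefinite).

The symmetric matrix of Q is A = [[9, -10, -6], [-10, 14, 12], [-6, 12, 14]].
Leading principal minors: Δ_1 = 9, Δ_2 = 26, Δ_3 = 4.
All leading principal minors are positive, so by Sylvester's criterion Q is positive definite.

positive definite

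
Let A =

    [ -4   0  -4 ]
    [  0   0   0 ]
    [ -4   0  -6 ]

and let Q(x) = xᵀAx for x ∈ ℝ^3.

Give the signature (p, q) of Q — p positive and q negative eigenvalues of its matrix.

Row-reducing A symmetrically gives the diagonal entries -4, 0, -2.
So there are 2 negative, 1 zero pivots.

(0, 2)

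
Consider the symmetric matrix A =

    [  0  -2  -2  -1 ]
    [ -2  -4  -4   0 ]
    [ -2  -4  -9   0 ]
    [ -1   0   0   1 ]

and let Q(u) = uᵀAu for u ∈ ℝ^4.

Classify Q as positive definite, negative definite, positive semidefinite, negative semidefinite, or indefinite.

indefinite

A is congruent to a diagonal matrix with 1 positive, 2 negative and 1 zero entries, so Q is indefinite.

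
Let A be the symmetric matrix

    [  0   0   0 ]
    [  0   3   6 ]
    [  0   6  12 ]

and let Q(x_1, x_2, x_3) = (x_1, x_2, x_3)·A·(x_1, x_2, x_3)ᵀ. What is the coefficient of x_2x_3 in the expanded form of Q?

The coefficient of x_2x_3 is A[2,3] + A[3,2] = 2·6 = 12.

12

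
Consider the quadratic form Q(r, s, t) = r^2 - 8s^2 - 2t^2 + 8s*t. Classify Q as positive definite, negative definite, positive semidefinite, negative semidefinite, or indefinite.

Write A = [[1, 0, 0], [0, -8, 4], [0, 4, -2]].
Symmetric row and column elimination reduces A to a congruent diagonal form with pivots 1, -8, 0.
That gives 1 positive, 1 negative, 1 zero pivots.
Hence Q is indefinite.

indefinite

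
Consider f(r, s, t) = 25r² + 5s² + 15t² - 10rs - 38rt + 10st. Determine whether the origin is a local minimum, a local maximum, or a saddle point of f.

local minimum

The Hessian at the origin is H = [[50, -10, -38], [-10, 10, 10], [-38, 10, 30]].
Congruent diagonalization of H (simultaneous row and column reduction) yields pivots 50, 8, 2/5.
So there are 3 positive pivots.
H is positive definite, so the origin is a strict local minimum.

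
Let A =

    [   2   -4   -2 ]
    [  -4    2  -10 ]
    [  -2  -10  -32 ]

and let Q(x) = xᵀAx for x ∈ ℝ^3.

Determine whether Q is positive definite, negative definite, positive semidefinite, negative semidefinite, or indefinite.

indefinite

Congruent diagonalization of A (simultaneous row and column reduction) yields pivots 2, -6, -4/3.
That gives 1 positive, 2 negative pivots.
Hence Q is indefinite.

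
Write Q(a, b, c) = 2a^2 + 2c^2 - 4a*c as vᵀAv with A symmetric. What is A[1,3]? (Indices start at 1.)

-2

The coefficient of a·c in Q is -4. For a symmetric A this equals A[1,3] + A[3,1] = 2·A[1,3].
So A[1,3] = -4/2 = -2.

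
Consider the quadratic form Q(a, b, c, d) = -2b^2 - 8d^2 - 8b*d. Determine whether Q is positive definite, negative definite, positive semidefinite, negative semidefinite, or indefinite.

Write A = [[0, 0, 0, 0], [0, -2, 0, -4], [0, 0, 0, 0], [0, -4, 0, -8]].
Row-reducing A symmetrically gives the diagonal entries 0, -2, 0, 0.
Counting signs: 1 negative, 3 zero.
Hence Q is negative semidefinite.

negative semidefinite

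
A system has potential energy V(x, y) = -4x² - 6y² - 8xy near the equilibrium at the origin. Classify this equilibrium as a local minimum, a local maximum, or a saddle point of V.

The Hessian at the origin is H = [[-8, -8], [-8, -12]].
det H = -8·-12 − (-8)² = 32 > 0 and H[1,1] = -8 < 0, so H is negative definite.
Therefore the origin is a local maximum.

local maximum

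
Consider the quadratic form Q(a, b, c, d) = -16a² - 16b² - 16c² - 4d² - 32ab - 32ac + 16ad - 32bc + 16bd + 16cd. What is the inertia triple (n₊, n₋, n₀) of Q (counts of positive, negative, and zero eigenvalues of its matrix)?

(0, 1, 3)

The symmetric matrix is A = [[-16, -16, -16, 8], [-16, -16, -16, 8], [-16, -16, -16, 8], [8, 8, 8, -4]].
Congruent diagonalization of A (simultaneous row and column reduction) yields pivots -16, 0, 0, 0.
That gives 1 negative, 3 zero pivots.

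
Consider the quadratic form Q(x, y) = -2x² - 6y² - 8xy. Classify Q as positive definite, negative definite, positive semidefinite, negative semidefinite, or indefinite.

indefinite

The symmetric matrix is A = [[-2, -4], [-4, -6]].
An LDLᵀ factorisation of A has diagonal entries -2, 2.
So there are 1 positive, 1 negative pivots.
Hence Q is indefinite.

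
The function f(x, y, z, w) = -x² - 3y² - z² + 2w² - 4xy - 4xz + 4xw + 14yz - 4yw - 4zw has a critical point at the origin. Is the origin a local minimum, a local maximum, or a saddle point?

The Hessian at the origin is H = [[-2, -4, -4, 4], [-4, -6, 14, -4], [-4, 14, -2, -4], [4, -4, -4, 4]].
Congruent diagonalization of H (simultaneous row and column reduction) yields pivots -2, 2, -236, 60/59.
So there are 2 positive, 2 negative pivots.
H is indefinite, so the origin is a saddle point.

saddle point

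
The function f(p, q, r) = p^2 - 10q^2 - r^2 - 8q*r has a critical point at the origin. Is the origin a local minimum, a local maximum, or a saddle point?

The Hessian at the origin is H = [[2, 0, 0], [0, -20, -8], [0, -8, -2]].
Row-reducing H symmetrically gives the diagonal entries 2, -20, 6/5.
That gives 2 positive, 1 negative pivots.
H is indefinite, so the origin is a saddle point.

saddle point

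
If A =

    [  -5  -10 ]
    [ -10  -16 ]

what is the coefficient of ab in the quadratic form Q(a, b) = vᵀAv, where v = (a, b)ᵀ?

-20

The coefficient of ab is A[1,2] + A[2,1] = 2·(-10) = -20.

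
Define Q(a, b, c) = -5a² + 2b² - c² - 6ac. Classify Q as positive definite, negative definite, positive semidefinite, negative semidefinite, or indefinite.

indefinite

Write A = [[-5, 0, -3], [0, 2, 0], [-3, 0, -1]].
Symmetric row and column elimination reduces A to a congruent diagonal form with pivots -5, 2, 4/5.
So there are 2 positive, 1 negative pivots.
Hence Q is indefinite.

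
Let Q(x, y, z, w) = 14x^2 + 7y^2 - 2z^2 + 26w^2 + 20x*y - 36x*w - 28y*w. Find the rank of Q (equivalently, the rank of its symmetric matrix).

Write A = [[14, 10, 0, -18], [10, 7, 0, -14], [0, 0, -2, 0], [-18, -14, 0, 26]].
Row-reducing A symmetrically gives the diagonal entries 14, -1/7, -2, 12.
That gives 2 positive, 2 negative pivots.
The rank is the number of nonzero pivots: 4.

4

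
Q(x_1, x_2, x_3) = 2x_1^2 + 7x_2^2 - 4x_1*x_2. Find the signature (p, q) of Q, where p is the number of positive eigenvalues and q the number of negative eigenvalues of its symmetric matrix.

(2, 0)

The symmetric matrix is A = [[2, -2, 0], [-2, 7, 0], [0, 0, 0]].
Row-reducing A symmetrically gives the diagonal entries 2, 5, 0.
That gives 2 positive, 1 zero pivots.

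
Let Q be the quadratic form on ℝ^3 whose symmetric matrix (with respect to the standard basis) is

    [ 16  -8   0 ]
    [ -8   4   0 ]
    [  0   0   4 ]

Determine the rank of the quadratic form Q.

2

Applying the same elementary operations to the rows and columns of A produces a congruent diagonal matrix with entries 16, 0, 4.
Counting signs: 2 positive, 1 zero.
The rank is the number of nonzero pivots: 2.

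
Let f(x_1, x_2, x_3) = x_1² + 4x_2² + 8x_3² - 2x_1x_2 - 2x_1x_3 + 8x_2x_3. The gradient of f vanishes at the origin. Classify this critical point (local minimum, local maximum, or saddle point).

The Hessian at the origin is H = [[2, -2, -2], [-2, 8, 8], [-2, 8, 16]].
Applying the same elementary operations to the rows and columns of H produces a congruent diagonal matrix with entries 2, 6, 8.
Counting signs: 3 positive.
H is positive definite, so the origin is a strict local minimum.

local minimum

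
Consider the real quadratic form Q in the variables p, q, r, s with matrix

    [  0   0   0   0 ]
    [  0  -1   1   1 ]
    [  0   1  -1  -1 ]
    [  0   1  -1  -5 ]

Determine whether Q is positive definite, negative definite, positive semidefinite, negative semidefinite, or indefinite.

negative semidefinite

Applying the same elementary operations to the rows and columns of A produces a congruent diagonal matrix with entries 0, -1, 0, -4.
That gives 2 negative, 2 zero pivots.
Hence Q is negative semidefinite.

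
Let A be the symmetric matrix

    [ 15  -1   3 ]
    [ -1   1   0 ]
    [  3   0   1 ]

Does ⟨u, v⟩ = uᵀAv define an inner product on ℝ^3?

yes

Row-reducing A symmetrically gives the diagonal entries 15, 14/15, 5/14.
That gives 3 positive pivots.
Hence Q is positive definite.
⟨·,·⟩ is an inner product exactly when A is positive definite.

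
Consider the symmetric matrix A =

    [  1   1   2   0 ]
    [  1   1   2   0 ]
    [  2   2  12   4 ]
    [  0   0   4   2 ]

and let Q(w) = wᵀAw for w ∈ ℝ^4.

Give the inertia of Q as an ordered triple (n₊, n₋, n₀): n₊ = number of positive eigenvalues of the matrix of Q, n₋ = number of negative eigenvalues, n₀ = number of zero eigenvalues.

Symmetric row and column elimination reduces A to a congruent diagonal form with pivots 1, 0, 8, 0.
So there are 2 positive, 2 zero pivots.

(2, 0, 2)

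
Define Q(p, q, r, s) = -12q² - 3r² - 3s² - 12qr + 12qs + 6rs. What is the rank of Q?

The associated matrix is A = [[0, 0, 0, 0], [0, -12, -6, 6], [0, -6, -3, 3], [0, 6, 3, -3]].
Applying the same elementary operations to the rows and columns of A produces a congruent diagonal matrix with entries 0, -12, 0, 0.
So there are 1 negative, 3 zero pivots.
The rank is the number of nonzero pivots: 1.

1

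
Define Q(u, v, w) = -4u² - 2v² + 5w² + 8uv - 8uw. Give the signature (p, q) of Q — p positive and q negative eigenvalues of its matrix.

The symmetric matrix is A = [[-4, 4, -4], [4, -2, 0], [-4, 0, 5]].
Symmetric row and column elimination reduces A to a congruent diagonal form with pivots -4, 2, 1.
That gives 2 positive, 1 negative pivots.

(2, 1)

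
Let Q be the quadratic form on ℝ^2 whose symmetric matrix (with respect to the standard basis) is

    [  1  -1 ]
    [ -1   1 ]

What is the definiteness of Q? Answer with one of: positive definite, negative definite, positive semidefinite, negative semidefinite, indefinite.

Symmetric row and column elimination reduces A to a congruent diagonal form with pivots 1, 0.
So there are 1 positive, 1 zero pivots.
Hence Q is positive semidefinite.

positive semidefinite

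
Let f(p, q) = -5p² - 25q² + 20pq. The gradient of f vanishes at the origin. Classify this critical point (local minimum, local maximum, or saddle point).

The Hessian at the origin is H = [[-10, 20], [20, -50]].
det H = -10·-50 − (20)² = 100 > 0 and H[1,1] = -10 < 0, so H is negative definite.
Therefore the origin is a local maximum.

local maximum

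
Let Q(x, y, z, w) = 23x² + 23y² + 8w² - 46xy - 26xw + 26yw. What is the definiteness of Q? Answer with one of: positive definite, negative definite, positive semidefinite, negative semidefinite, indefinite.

The symmetric matrix is A = [[23, -23, 0, -13], [-23, 23, 0, 13], [0, 0, 0, 0], [-13, 13, 0, 8]].
Row-reducing A symmetrically gives the diagonal entries 23, 0, 0, 15/23.
So there are 2 positive, 2 zero pivots.
Hence Q is positive semidefinite.

positive semidefinite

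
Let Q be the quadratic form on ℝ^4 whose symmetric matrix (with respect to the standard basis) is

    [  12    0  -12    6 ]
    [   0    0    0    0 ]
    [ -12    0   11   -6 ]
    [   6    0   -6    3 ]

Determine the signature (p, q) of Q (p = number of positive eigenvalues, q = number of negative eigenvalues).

(1, 1)

Congruent diagonalization of A (simultaneous row and column reduction) yields pivots 12, 0, -1, 0.
That gives 1 positive, 1 negative, 2 zero pivots.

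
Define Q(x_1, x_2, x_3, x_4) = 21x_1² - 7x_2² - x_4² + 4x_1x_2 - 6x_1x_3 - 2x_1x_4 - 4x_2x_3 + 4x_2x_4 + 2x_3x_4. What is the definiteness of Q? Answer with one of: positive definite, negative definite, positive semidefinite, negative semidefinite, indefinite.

indefinite

Write A = [[21, 2, -3, -1], [2, -7, -2, 2], [-3, -2, 0, 1], [-1, 2, 1, -1]].
An LDLᵀ factorisation of A has diagonal entries 21, -151/21, -3/151, 6.
So there are 2 positive, 2 negative pivots.
Hence Q is indefinite.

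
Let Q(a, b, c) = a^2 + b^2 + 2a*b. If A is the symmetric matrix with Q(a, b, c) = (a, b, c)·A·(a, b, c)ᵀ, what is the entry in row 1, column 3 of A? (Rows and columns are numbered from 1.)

The coefficient of a·c in Q is 0. For a symmetric A this equals A[1,3] + A[3,1] = 2·A[1,3].
So A[1,3] = 0/2 = 0.

0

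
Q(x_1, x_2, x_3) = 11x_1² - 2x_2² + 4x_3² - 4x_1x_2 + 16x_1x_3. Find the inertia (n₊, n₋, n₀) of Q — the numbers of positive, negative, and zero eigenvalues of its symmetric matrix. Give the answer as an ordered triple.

(1, 2, 0)

The symmetric matrix is A = [[11, -2, 8], [-2, -2, 0], [8, 0, 4]].
Applying the same elementary operations to the rows and columns of A produces a congruent diagonal matrix with entries 11, -26/11, -12/13.
Counting signs: 1 positive, 2 negative.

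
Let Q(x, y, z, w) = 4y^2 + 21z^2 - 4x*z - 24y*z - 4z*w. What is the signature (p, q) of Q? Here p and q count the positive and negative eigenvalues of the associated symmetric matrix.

The symmetric matrix is A = [[0, 0, -2, 0], [0, 4, -12, 0], [-2, -12, 21, -2], [0, 0, -2, 0]].
By Sylvester's law of inertia any congruent diagonalization of A has 2 positive, 1 negative and 1 zero entries.

(2, 1)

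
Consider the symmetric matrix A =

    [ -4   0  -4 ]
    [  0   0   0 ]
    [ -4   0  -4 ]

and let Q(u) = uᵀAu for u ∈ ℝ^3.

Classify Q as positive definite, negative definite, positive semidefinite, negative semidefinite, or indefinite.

Congruent diagonalization of A (simultaneous row and column reduction) yields pivots -4, 0, 0.
So there are 1 negative, 2 zero pivots.
Hence Q is negative semidefinite.

negative semidefinite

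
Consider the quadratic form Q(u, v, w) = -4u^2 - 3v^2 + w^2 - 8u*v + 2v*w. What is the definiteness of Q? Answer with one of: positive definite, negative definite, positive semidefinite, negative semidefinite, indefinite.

indefinite

Write A = [[-4, -4, 0], [-4, -3, 1], [0, 1, 1]].
Applying the same elementary operations to the rows and columns of A produces a congruent diagonal matrix with entries -4, 1, 0.
That gives 1 positive, 1 negative, 1 zero pivots.
Hence Q is indefinite.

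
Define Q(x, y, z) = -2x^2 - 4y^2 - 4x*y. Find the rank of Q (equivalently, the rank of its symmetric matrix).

2

The associated matrix is A = [[-2, -2, 0], [-2, -4, 0], [0, 0, 0]].
Row-reducing A symmetrically gives the diagonal entries -2, -2, 0.
So there are 2 negative, 1 zero pivots.
The rank is the number of nonzero pivots: 2.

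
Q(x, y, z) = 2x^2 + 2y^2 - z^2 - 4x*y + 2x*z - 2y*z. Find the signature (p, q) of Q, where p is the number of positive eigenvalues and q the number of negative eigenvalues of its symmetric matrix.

The associated matrix is A = [[2, -2, 1], [-2, 2, -1], [1, -1, -1]].
Applying the same elementary operations to the rows and columns of A produces a congruent diagonal matrix with entries 2, 0, -3/2.
So there are 1 positive, 1 negative, 1 zero pivots.

(1, 1)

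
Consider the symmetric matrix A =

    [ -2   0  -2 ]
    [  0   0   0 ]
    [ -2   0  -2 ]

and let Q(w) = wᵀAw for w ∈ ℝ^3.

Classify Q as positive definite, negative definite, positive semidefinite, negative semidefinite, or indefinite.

negative semidefinite

Applying the same elementary operations to the rows and columns of A produces a congruent diagonal matrix with entries -2, 0, 0.
That gives 1 negative, 2 zero pivots.
Hence Q is negative semidefinite.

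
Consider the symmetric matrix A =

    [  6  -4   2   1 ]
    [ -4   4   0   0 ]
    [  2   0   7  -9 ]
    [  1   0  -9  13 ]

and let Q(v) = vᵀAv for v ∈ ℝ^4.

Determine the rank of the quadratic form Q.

4

Congruent diagonalization of A (simultaneous row and column reduction) yields pivots 6, 4/3, 5, -15/2.
That gives 3 positive, 1 negative pivots.
The rank is the number of nonzero pivots: 4.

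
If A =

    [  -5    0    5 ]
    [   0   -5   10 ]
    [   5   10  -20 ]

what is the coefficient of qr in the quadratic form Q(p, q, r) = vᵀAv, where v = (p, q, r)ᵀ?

20

The coefficient of qr is A[2,3] + A[3,2] = 2·10 = 20.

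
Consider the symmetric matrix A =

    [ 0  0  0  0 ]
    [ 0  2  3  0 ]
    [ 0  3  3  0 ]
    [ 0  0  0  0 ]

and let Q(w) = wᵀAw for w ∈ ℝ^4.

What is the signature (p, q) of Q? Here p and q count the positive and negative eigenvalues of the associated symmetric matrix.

(1, 1)

Row-reducing A symmetrically gives the diagonal entries 0, 2, -3/2, 0.
Counting signs: 1 positive, 1 negative, 2 zero.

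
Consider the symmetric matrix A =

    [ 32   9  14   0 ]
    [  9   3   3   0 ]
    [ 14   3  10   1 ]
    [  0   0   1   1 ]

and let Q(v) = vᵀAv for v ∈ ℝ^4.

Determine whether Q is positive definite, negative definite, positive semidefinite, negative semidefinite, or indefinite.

positive definite

Congruent diagonalization of A (simultaneous row and column reduction) yields pivots 32, 15/32, 2, 1/2.
So there are 4 positive pivots.
Hence Q is positive definite.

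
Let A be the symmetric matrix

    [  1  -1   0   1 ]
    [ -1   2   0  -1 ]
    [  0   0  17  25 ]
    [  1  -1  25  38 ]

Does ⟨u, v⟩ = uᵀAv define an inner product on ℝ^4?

yes

Row-reducing A symmetrically gives the diagonal entries 1, 1, 17, 4/17.
That gives 4 positive pivots.
Hence Q is positive definite.
⟨·,·⟩ is an inner product exactly when A is positive definite.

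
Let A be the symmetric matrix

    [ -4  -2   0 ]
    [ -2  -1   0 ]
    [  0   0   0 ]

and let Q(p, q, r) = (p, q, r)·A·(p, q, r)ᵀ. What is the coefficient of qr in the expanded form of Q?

0

The coefficient of qr is A[2,3] + A[3,2] = 2·0 = 0.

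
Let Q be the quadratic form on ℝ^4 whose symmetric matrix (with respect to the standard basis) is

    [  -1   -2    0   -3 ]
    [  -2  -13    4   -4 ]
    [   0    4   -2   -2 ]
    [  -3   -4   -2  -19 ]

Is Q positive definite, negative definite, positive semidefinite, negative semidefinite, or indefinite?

negative definite

Symmetric row and column elimination reduces A to a congruent diagonal form with pivots -1, -9, -2/9, -4.
So there are 4 negative pivots.
Hence Q is negative definite.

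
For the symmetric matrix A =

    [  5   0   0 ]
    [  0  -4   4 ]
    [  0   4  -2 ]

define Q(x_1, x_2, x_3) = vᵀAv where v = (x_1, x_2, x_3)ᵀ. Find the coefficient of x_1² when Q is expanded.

The coefficient of x_1² is the diagonal entry A[1,1] = 5.

5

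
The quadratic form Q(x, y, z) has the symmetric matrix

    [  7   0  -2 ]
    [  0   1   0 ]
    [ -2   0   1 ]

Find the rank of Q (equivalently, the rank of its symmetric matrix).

3

Row-reducing A symmetrically gives the diagonal entries 7, 1, 3/7.
That gives 3 positive pivots.
The rank is the number of nonzero pivots: 3.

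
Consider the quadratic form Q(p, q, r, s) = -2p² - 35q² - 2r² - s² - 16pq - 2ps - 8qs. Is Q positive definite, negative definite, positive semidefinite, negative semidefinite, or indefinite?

The symmetric matrix of Q is A = [[-2, -8, 0, -1], [-8, -35, 0, -4], [0, 0, -2, 0], [-1, -4, 0, -1]].
Leading principal minors: Δ_1 = -2, Δ_2 = 6, Δ_3 = -12, Δ_4 = 6.
The signs alternate starting with Δ_1 < 0, so by Sylvester's criterion Q is negative definite.

negative definite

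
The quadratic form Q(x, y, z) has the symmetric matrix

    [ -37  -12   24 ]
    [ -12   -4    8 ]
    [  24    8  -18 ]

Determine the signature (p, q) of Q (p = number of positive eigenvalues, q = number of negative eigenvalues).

(0, 3)

Symmetric row and column elimination reduces A to a congruent diagonal form with pivots -37, -4/37, -2.
Counting signs: 3 negative.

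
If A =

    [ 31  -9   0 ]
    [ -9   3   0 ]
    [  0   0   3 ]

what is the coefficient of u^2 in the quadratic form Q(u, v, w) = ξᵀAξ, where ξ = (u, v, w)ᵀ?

The coefficient of u^2 is the diagonal entry A[1,1] = 31.

31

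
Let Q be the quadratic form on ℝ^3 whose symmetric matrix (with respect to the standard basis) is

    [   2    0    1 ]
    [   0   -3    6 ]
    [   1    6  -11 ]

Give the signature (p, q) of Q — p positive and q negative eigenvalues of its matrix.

(2, 1)

Row-reducing A symmetrically gives the diagonal entries 2, -3, 1/2.
Counting signs: 2 positive, 1 negative.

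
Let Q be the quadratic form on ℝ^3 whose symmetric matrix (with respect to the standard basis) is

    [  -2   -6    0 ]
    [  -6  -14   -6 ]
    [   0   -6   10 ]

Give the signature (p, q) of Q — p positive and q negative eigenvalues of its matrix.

Applying the same elementary operations to the rows and columns of A produces a congruent diagonal matrix with entries -2, 4, 1.
Counting signs: 2 positive, 1 negative.

(2, 1)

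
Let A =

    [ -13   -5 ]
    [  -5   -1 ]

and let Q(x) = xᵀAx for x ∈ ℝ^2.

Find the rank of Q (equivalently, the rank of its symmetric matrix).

An LDLᵀ factorisation of A has diagonal entries -13, 12/13.
So there are 1 positive, 1 negative pivots.
The rank is the number of nonzero pivots: 2.

2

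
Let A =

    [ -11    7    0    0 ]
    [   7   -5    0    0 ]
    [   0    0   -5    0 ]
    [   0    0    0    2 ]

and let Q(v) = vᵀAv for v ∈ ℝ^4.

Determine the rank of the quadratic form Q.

4

Applying the same elementary operations to the rows and columns of A produces a congruent diagonal matrix with entries -11, -6/11, -5, 2.
That gives 1 positive, 3 negative pivots.
The rank is the number of nonzero pivots: 4.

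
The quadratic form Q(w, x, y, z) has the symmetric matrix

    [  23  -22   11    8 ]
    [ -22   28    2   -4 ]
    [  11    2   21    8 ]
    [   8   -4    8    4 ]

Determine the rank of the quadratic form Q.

4

Symmetric row and column elimination reduces A to a congruent diagonal form with pivots 23, 160/23, -34/5, 5/34.
That gives 3 positive, 1 negative pivots.
The rank is the number of nonzero pivots: 4.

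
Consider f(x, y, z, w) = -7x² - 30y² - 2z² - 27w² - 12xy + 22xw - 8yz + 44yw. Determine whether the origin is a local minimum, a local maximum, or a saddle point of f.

local maximum

The Hessian at the origin is H = [[-14, -12, 0, 22], [-12, -60, -8, 44], [0, -8, -4, 0], [22, 44, 0, -54]].
An LDLᵀ factorisation of H has diagonal entries -14, -348/7, -236/87, -40/59.
Counting signs: 4 negative.
H is negative definite, so the origin is a strict local maximum.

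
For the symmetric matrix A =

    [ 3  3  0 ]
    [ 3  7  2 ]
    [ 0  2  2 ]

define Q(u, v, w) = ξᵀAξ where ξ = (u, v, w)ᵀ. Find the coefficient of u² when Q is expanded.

The coefficient of u² is the diagonal entry A[1,1] = 3.

3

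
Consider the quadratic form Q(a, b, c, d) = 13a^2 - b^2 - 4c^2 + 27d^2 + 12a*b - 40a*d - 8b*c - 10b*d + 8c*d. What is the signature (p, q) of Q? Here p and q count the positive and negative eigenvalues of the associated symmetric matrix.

Write A = [[13, 6, 0, -20], [6, -1, -4, -5], [0, -4, -4, 4], [-20, -5, 4, 27]].
Row-reducing A symmetrically gives the diagonal entries 13, -49/13, 12/49, 0.
So there are 2 positive, 1 negative, 1 zero pivots.

(2, 1)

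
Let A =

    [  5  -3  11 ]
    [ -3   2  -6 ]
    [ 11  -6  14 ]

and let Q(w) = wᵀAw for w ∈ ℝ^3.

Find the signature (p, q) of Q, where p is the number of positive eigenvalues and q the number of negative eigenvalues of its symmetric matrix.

(2, 1)

Row-reducing A symmetrically gives the diagonal entries 5, 1/5, -12.
That gives 2 positive, 1 negative pivots.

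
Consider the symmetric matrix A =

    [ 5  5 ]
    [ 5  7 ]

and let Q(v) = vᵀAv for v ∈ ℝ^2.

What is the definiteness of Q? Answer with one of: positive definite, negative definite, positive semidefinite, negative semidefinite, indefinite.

positive definite

For the 2×2 matrix [[5, 5], [5, 7]]: det = 5·7 − (5)² = 10, trace = 12.
det > 0 so both eigenvalues share the sign of the trace; trace = 12 > 0 ⇒ both positive.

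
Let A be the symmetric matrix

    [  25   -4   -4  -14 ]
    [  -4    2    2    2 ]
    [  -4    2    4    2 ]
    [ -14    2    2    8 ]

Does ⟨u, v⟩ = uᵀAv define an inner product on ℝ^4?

Leading principal minors: Δ_1 = 25, Δ_2 = 34, Δ_3 = 68, Δ_4 = 8.
All leading principal minors are positive, so by Sylvester's criterion Q is positive definite.
⟨·,·⟩ is an inner product exactly when A is positive definite.

yes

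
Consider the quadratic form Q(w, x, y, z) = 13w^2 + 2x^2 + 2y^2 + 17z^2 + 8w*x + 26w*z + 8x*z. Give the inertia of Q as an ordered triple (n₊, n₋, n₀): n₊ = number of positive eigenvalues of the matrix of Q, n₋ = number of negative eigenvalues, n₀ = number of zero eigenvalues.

Write A = [[13, 4, 0, 13], [4, 2, 0, 4], [0, 0, 2, 0], [13, 4, 0, 17]].
Congruent diagonalization of A (simultaneous row and column reduction) yields pivots 13, 10/13, 2, 4.
So there are 4 positive pivots.

(4, 0, 0)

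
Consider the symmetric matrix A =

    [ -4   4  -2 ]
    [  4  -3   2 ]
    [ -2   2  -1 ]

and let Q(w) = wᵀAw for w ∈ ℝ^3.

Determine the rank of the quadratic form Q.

2

Symmetric row and column elimination reduces A to a congruent diagonal form with pivots -4, 1, 0.
Counting signs: 1 positive, 1 negative, 1 zero.
The rank is the number of nonzero pivots: 2.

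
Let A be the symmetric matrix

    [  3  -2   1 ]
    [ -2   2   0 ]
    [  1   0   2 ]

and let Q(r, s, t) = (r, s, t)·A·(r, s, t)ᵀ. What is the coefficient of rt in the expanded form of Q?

The coefficient of rt is A[1,3] + A[3,1] = 2·1 = 2.

2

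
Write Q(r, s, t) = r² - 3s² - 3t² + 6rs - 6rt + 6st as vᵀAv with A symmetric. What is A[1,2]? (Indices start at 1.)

The coefficient of r·s in Q is 6. For a symmetric A this equals A[1,2] + A[2,1] = 2·A[1,2].
So A[1,2] = 6/2 = 3.

3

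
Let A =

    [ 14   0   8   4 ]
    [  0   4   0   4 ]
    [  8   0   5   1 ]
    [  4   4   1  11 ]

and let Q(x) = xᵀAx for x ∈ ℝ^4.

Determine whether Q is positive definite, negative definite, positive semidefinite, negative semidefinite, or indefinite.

Leading principal minors: Δ_1 = 14, Δ_2 = 56, Δ_3 = 24, Δ_4 = 48.
All leading principal minors are positive, so by Sylvester's criterion Q is positive definite.

positive definite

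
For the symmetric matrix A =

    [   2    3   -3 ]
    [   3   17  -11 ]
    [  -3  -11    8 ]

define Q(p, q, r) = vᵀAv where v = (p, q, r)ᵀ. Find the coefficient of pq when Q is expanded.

6

The coefficient of pq is A[1,2] + A[2,1] = 2·3 = 6.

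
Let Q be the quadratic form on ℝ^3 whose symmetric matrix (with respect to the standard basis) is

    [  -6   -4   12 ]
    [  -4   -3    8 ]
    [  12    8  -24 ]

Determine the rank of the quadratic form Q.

2

Congruent diagonalization of A (simultaneous row and column reduction) yields pivots -6, -1/3, 0.
Counting signs: 2 negative, 1 zero.
The rank is the number of nonzero pivots: 2.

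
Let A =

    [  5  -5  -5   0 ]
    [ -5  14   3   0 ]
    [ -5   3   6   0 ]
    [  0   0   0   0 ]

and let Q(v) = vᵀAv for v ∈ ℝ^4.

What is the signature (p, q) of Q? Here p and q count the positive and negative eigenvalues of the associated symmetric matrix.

Row-reducing A symmetrically gives the diagonal entries 5, 9, 5/9, 0.
So there are 3 positive, 1 zero pivots.

(3, 0)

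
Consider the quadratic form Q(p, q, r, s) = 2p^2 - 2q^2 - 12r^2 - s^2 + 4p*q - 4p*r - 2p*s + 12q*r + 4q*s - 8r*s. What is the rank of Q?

The associated matrix is A = [[2, 2, -2, -1], [2, -2, 6, 2], [-2, 6, -12, -4], [-1, 2, -4, -1]].
Congruent diagonalization of A (simultaneous row and column reduction) yields pivots 2, -4, 2, 1/4.
So there are 3 positive, 1 negative pivots.
The rank is the number of nonzero pivots: 4.

4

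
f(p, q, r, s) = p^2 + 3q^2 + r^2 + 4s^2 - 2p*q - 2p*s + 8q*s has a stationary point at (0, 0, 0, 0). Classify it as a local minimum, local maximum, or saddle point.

The Hessian at the origin is H = [[2, -2, 0, -2], [-2, 6, 0, 8], [0, 0, 2, 0], [-2, 8, 0, 8]].
Congruent diagonalization of H (simultaneous row and column reduction) yields pivots 2, 4, 2, -3.
That gives 3 positive, 1 negative pivots.
H is indefinite, so the origin is a saddle point.

saddle point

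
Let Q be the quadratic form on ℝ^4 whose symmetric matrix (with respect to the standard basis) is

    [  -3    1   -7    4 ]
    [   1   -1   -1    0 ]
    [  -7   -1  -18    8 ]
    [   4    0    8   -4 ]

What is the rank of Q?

Row-reducing A symmetrically gives the diagonal entries -3, -2/3, 15, -4/15.
So there are 1 positive, 3 negative pivots.
The rank is the number of nonzero pivots: 4.

4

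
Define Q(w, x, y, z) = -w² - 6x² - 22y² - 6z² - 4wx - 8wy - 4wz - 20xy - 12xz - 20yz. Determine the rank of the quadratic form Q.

3

The symmetric matrix is A = [[-1, -2, -4, -2], [-2, -6, -10, -6], [-4, -10, -22, -10], [-2, -6, -10, -6]].
Applying the same elementary operations to the rows and columns of A produces a congruent diagonal matrix with entries -1, -2, -4, 0.
That gives 3 negative, 1 zero pivots.
The rank is the number of nonzero pivots: 3.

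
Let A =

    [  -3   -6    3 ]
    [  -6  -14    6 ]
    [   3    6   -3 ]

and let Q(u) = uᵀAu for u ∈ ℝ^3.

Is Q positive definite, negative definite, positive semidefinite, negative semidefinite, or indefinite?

Symmetric row and column elimination reduces A to a congruent diagonal form with pivots -3, -2, 0.
That gives 2 negative, 1 zero pivots.
Hence Q is negative semidefinite.

negative semidefinite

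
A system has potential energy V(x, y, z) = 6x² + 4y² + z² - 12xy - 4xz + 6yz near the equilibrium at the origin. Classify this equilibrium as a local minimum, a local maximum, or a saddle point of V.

The Hessian at the origin is H = [[12, -12, -4], [-12, 8, 6], [-4, 6, 2]].
Row-reducing H symmetrically gives the diagonal entries 12, -4, 5/3.
Counting signs: 2 positive, 1 negative.
H is indefinite, so the origin is a saddle point.

saddle point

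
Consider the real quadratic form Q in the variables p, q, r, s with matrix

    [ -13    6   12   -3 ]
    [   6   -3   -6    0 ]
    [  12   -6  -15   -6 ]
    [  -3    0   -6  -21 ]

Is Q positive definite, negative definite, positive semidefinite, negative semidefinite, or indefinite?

Row-reducing A symmetrically gives the diagonal entries -13, -3/13, -3, 0.
That gives 3 negative, 1 zero pivots.
Hence Q is negative semidefinite.

negative semidefinite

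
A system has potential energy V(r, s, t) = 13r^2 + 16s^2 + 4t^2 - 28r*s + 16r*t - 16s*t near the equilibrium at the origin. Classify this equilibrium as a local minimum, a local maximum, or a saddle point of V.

The Hessian at the origin is H = [[26, -28, 16], [-28, 32, -16], [16, -16, 8]].
Symmetric row and column elimination reduces H to a congruent diagonal form with pivots 26, 24/13, -8/3.
So there are 2 positive, 1 negative pivots.
H is indefinite, so the origin is a saddle point.

saddle point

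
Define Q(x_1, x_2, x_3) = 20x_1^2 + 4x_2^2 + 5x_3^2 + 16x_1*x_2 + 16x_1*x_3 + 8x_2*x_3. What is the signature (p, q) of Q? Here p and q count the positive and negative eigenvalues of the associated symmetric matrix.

(3, 0)

Write A = [[20, 8, 8], [8, 4, 4], [8, 4, 5]].
Row-reducing A symmetrically gives the diagonal entries 20, 4/5, 1.
Counting signs: 3 positive.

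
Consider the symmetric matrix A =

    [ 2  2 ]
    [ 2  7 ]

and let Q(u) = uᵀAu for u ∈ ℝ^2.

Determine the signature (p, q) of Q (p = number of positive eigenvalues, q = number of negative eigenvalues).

(2, 0)

An LDLᵀ factorisation of A has diagonal entries 2, 5.
That gives 2 positive pivots.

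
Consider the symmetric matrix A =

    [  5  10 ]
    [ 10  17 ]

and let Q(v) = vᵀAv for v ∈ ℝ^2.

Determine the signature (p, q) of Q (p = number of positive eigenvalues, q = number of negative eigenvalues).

(1, 1)

Symmetric row and column elimination reduces A to a congruent diagonal form with pivots 5, -3.
So there are 1 positive, 1 negative pivots.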